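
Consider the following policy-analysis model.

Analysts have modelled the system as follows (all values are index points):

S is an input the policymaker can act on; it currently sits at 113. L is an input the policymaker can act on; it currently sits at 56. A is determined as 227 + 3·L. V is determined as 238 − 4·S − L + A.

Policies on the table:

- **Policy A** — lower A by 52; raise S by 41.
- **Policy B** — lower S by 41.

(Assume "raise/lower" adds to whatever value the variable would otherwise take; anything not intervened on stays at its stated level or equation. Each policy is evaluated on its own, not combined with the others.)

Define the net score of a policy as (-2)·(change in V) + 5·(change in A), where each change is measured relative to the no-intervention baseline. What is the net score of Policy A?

172

Baseline:
  S = 113
  L = 56
  A = 227 + 3·56 = 395
  V = 238 − 4·113 − 56 + 395 = 125
Policy A (A − 52, S + 41):
  S = 113 + 41 = 154
  L = 56
  A = 227 + 3·56 (−52 from intervention) = 343
  V = 238 − 4·154 − 56 + 343 = -91
ΔV = -91 − 125 = -216; ΔA = 343 − 395 = -52
Score = (-2)·(-216) + 5·(-52) = 172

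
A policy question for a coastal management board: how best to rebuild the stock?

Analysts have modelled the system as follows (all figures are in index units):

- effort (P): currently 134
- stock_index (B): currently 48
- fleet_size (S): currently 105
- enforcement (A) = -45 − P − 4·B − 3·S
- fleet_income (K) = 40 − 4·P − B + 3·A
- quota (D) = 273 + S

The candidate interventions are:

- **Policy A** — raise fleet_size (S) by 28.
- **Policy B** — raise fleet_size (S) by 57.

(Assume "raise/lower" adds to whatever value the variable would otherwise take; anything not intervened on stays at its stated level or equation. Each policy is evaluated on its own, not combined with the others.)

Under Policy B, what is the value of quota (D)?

Policy B (S + 57):
  S = 105 + 57 = 162
  D = 273 + 162 = 435

435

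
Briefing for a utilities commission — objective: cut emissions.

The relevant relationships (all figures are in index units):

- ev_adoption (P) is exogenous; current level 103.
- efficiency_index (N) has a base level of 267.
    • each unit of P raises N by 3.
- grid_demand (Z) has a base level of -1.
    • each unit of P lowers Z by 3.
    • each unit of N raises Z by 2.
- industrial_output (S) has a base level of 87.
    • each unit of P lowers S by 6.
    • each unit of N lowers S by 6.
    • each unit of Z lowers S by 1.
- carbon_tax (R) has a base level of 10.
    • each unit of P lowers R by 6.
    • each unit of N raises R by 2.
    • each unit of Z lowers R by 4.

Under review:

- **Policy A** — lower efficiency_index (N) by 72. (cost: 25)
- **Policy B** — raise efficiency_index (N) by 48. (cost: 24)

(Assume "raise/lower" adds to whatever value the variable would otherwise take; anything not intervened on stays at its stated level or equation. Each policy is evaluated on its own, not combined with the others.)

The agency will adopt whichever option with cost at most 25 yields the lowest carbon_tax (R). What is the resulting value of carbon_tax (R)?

Policy A (N − 72):
  P = 103
  N = 267 + 3·103 (−72 from intervention) = 504
  Z = -1 − 3·103 + 2·504 = 698
  R = 10 − 6·103 + 2·504 − 4·698 = -2392
Policy B (N + 48):
  P = 103
  N = 267 + 3·103 (+48 from intervention) = 624
  Z = -1 − 3·103 + 2·624 = 938
  R = 10 − 6·103 + 2·624 − 4·938 = -3112
Comparing — Policy A: R=-2392, Policy B: R=-3112. Lowest is -3112 (Policy B).

-3112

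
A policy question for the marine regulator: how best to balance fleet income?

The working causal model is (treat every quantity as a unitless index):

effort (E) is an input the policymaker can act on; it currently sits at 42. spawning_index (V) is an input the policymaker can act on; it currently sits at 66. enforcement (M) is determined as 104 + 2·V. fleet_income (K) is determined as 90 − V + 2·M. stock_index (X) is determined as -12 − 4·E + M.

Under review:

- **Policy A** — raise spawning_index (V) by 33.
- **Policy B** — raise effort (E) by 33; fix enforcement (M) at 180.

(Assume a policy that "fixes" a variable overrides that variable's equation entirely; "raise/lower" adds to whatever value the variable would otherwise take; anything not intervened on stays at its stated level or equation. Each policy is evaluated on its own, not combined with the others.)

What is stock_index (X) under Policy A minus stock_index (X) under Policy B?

254

Policy A (V + 33):
  E = 42
  V = 66 + 33 = 99
  M = 104 + 2·99 = 302
  X = -12 − 4·42 + 302 = 122
Policy B (E + 33, M := 180):
  E = 42 + 33 = 75
  V = 66
  M = 180
  X = -12 − 4·75 + 180 = -132
X: 122 − (-132) = 254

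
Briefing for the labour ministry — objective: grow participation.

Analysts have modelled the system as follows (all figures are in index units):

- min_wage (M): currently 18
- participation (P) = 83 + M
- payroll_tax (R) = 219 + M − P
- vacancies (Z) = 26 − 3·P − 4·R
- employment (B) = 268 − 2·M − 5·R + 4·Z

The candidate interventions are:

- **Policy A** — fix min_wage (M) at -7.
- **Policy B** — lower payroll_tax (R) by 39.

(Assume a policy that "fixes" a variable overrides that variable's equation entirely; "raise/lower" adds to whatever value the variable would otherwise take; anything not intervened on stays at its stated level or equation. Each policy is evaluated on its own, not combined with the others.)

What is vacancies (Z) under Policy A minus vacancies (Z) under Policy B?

-81

Policy A (M := -7):
  M = -7
  P = 83 + (-7) = 76
  R = 219 + (-7) − 76 = 136
  Z = 26 − 3·76 − 4·136 = -746
Policy B (R − 39):
  M = 18
  P = 83 + 18 = 101
  R = 219 + 18 − 101 (−39 from intervention) = 97
  Z = 26 − 3·101 − 4·97 = -665
Z: -746 − (-665) = -81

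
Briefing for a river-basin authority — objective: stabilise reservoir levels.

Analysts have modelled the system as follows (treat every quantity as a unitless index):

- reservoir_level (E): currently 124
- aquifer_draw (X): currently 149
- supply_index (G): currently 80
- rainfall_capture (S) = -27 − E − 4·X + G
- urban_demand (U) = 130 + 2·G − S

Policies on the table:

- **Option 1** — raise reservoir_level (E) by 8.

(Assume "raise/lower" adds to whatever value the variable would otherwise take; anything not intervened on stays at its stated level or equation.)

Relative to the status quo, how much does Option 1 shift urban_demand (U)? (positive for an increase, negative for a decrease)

8

Baseline:
  E = 124
  X = 149
  G = 80
  S = -27 − 124 − 4·149 + 80 = -667
  U = 130 + 2·80 − (-667) = 957
Option 1 (E + 8):
  E = 124 + 8 = 132
  X = 149
  G = 80
  S = -27 − 132 − 4·149 + 80 = -675
  U = 130 + 2·80 − (-675) = 965
Change in U: 965 − 957 = 8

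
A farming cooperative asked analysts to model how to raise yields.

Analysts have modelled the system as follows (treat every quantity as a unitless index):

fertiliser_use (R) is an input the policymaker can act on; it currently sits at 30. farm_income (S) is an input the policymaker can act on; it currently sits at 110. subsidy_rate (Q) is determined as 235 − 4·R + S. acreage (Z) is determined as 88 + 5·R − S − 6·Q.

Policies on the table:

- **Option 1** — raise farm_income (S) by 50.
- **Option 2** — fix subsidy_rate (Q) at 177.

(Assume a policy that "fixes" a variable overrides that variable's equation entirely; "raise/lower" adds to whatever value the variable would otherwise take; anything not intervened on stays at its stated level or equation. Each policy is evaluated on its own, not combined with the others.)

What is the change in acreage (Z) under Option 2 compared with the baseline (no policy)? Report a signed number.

Baseline:
  R = 30
  S = 110
  Q = 235 − 4·30 + 110 = 225
  Z = 88 + 5·30 − 110 − 6·225 = -1222
Option 2 (Q := 177):
  R = 30
  S = 110
  Q = 177
  Z = 88 + 5·30 − 110 − 6·177 = -934
Change in Z: -934 − (-1222) = 288

288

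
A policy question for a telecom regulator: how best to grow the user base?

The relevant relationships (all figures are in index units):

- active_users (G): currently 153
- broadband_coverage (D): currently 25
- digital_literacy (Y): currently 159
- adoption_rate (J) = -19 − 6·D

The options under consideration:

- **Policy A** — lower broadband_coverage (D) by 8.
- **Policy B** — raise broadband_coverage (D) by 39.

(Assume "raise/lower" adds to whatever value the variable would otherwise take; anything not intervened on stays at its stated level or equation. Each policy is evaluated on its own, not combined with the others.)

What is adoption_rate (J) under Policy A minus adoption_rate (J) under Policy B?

Policy A (D − 8):
  D = 25 − 8 = 17
  J = -19 − 6·17 = -121
Policy B (D + 39):
  D = 25 + 39 = 64
  J = -19 − 6·64 = -403
J: -121 − (-403) = 282

282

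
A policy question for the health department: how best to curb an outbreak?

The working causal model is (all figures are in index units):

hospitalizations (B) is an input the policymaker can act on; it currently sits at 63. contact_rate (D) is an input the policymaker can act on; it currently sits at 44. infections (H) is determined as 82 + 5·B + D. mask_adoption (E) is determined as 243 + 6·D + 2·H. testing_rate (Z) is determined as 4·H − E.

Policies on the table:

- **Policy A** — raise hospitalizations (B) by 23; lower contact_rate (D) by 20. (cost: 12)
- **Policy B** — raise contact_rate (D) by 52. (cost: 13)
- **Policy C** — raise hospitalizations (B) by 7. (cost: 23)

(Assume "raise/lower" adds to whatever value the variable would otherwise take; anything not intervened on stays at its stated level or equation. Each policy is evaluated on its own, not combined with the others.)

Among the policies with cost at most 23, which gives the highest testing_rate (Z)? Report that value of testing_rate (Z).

Policy A (B + 23, D − 20):
  B = 63 + 23 = 86
  D = 44 − 20 = 24
  H = 82 + 5·86 + 24 = 536
  E = 243 + 6·24 + 2·536 = 1459
  Z = 0 + 4·536 − 1459 = 685
Policy B (D + 52):
  B = 63
  D = 44 + 52 = 96
  H = 82 + 5·63 + 96 = 493
  E = 243 + 6·96 + 2·493 = 1805
  Z = 0 + 4·493 − 1805 = 167
Policy C (B + 7):
  B = 63 + 7 = 70
  D = 44
  H = 82 + 5·70 + 44 = 476
  E = 243 + 6·44 + 2·476 = 1459
  Z = 0 + 4·476 − 1459 = 445
Comparing — Policy A: Z=685, Policy B: Z=167, Policy C: Z=445. Highest is 685 (Policy A).

685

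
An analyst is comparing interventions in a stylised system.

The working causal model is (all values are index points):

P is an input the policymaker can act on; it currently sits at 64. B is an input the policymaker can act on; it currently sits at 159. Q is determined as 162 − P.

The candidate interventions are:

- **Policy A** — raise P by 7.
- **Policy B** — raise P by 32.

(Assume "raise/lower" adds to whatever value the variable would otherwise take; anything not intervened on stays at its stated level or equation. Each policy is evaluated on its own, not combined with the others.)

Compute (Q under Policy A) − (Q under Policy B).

25

Policy A (P + 7):
  P = 64 + 7 = 71
  Q = 162 − 71 = 91
Policy B (P + 32):
  P = 64 + 32 = 96
  Q = 162 − 96 = 66
Q: 91 − 66 = 25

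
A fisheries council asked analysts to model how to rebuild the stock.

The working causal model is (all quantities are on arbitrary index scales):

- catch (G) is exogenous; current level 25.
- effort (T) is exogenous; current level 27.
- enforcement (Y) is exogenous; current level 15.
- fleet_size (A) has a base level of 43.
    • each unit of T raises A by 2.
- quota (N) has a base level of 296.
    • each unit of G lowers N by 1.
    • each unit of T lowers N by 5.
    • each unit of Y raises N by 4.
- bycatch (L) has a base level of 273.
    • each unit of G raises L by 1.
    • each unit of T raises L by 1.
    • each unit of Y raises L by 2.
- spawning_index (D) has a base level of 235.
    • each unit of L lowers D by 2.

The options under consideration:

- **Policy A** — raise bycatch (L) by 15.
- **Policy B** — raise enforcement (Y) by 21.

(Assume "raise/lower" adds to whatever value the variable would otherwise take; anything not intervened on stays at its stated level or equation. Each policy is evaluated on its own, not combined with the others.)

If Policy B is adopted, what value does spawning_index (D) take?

Policy B (Y + 21):
  G = 25
  T = 27
  Y = 15 + 21 = 36
  L = 273 + 25 + 27 + 2·36 = 397
  D = 235 − 2·397 = -559

-559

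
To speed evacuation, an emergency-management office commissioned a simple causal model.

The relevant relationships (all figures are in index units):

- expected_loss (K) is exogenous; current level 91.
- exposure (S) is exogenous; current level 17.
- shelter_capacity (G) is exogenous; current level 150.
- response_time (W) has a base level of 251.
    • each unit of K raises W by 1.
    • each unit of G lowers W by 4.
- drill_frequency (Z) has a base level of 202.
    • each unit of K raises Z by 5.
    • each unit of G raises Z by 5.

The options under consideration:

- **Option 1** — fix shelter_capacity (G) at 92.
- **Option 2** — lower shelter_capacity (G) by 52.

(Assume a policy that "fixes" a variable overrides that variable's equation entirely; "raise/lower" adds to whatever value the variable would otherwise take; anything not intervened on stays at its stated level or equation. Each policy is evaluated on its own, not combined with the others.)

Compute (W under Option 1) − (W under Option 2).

Option 1 (G := 92):
  K = 91
  G = 92
  W = 251 + 91 − 4·92 = -26
Option 2 (G − 52):
  K = 91
  G = 150 − 52 = 98
  W = 251 + 91 − 4·98 = -50
W: -26 − (-50) = 24

24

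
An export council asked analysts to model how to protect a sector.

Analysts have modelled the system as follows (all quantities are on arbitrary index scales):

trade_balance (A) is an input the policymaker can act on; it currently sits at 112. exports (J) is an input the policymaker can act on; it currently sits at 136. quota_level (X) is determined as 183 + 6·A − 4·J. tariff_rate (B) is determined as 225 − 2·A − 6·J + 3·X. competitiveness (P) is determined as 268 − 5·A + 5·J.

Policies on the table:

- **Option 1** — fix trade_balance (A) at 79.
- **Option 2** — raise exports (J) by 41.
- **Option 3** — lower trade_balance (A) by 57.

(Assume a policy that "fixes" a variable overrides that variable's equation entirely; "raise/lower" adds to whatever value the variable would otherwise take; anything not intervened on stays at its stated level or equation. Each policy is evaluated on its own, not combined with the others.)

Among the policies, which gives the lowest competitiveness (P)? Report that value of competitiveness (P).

553

Option 1 (A := 79):
  A = 79
  J = 136
  P = 268 − 5·79 + 5·136 = 553
Option 2 (J + 41):
  A = 112
  J = 136 + 41 = 177
  P = 268 − 5·112 + 5·177 = 593
Option 3 (A − 57):
  A = 112 − 57 = 55
  J = 136
  P = 268 − 5·55 + 5·136 = 673
Comparing — Option 1: P=553, Option 2: P=593, Option 3: P=673. Lowest is 553 (Option 1).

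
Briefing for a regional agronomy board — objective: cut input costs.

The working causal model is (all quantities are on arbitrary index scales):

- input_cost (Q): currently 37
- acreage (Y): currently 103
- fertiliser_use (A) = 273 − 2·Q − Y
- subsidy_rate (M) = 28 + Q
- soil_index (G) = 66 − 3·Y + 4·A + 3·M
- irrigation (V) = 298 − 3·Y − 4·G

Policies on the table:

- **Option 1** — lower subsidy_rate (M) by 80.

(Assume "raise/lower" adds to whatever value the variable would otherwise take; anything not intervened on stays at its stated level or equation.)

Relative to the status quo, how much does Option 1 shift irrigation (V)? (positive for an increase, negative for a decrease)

960

Baseline:
  Q = 37
  Y = 103
  A = 273 − 2·37 − 103 = 96
  M = 28 + 37 = 65
  G = 66 − 3·103 + 4·96 + 3·65 = 336
  V = 298 − 3·103 − 4·336 = -1355
Option 1 (M − 80):
  Q = 37
  Y = 103
  A = 273 − 2·37 − 103 = 96
  M = 28 + 37 (−80 from intervention) = -15
  G = 66 − 3·103 + 4·96 + 3·(-15) = 96
  V = 298 − 3·103 − 4·96 = -395
Change in V: -395 − (-1355) = 960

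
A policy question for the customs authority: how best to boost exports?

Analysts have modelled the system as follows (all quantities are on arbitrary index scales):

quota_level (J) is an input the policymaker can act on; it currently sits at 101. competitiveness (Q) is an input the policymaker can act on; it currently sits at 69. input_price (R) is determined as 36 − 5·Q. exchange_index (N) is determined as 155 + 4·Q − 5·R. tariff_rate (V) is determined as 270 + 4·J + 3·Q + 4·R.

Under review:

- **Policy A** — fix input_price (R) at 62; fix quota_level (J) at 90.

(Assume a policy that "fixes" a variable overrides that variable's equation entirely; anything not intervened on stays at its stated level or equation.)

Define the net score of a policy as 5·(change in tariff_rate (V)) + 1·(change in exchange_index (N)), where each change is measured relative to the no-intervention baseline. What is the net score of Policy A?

Baseline:
  J = 101
  Q = 69
  R = 36 − 5·69 = -309
  N = 155 + 4·69 − 5·(-309) = 1976
  V = 270 + 4·101 + 3·69 + 4·(-309) = -355
Policy A (R := 62, J := 90):
  J = 90
  Q = 69
  R = 62
  N = 155 + 4·69 − 5·62 = 121
  V = 270 + 4·90 + 3·69 + 4·62 = 1085
ΔV = 1085 − (-355) = 1440; ΔN = 121 − 1976 = -1855
Score = 5·1440 + 1·(-1855) = 5345

5345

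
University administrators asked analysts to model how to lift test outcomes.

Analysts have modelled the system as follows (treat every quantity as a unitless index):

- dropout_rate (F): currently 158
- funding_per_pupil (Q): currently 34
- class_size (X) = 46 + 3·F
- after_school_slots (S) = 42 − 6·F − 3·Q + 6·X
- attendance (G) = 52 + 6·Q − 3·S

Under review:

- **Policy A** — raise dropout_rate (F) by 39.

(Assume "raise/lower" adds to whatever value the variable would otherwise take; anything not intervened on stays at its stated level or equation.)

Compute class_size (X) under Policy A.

Policy A (F + 39):
  F = 158 + 39 = 197
  X = 46 + 3·197 = 637

637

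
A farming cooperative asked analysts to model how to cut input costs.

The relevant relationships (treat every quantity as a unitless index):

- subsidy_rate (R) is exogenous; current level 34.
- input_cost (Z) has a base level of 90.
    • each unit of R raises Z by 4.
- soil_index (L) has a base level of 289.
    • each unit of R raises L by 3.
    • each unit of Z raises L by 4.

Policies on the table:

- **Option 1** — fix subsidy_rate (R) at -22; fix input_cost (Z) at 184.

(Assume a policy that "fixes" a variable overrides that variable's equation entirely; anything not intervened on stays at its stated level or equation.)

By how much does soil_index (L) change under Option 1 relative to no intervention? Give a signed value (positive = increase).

Baseline:
  R = 34
  Z = 90 + 4·34 = 226
  L = 289 + 3·34 + 4·226 = 1295
Option 1 (R := -22, Z := 184):
  R = -22
  Z = 184
  L = 289 + 3·(-22) + 4·184 = 959
Change in L: 959 − 1295 = -336

-336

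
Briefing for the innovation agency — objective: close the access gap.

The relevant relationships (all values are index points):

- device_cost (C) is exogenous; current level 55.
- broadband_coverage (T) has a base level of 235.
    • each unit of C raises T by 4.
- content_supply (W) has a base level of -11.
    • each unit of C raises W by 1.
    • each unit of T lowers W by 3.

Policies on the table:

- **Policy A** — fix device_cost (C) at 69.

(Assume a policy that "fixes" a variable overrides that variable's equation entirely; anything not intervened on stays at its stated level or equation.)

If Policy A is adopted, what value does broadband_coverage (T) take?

Policy A (C := 69):
  C = 69
  T = 235 + 4·69 = 511

511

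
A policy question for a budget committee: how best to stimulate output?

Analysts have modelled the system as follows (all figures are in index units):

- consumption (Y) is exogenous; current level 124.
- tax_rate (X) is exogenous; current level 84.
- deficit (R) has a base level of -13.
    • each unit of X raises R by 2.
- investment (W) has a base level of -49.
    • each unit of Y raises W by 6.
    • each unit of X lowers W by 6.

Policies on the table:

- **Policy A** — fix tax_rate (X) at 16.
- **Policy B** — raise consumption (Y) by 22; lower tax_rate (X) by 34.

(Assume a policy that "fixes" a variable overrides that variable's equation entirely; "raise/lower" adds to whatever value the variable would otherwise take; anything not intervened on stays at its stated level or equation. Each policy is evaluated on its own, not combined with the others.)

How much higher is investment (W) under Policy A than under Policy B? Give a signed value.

Policy A (X := 16):
  Y = 124
  X = 16
  W = -49 + 6·124 − 6·16 = 599
Policy B (Y + 22, X − 34):
  Y = 124 + 22 = 146
  X = 84 − 34 = 50
  W = -49 + 6·146 − 6·50 = 527
W: 599 − 527 = 72

72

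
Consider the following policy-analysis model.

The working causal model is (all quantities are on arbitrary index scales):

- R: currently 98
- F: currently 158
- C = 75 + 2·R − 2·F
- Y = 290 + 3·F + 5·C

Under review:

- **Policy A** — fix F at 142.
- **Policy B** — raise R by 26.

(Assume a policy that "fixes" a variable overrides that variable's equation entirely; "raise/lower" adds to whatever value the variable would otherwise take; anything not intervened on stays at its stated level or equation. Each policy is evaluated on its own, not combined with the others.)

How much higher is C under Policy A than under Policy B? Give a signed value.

Policy A (F := 142):
  R = 98
  F = 142
  C = 75 + 2·98 − 2·142 = -13
Policy B (R + 26):
  R = 98 + 26 = 124
  F = 158
  C = 75 + 2·124 − 2·158 = 7
C: -13 − 7 = -20

-20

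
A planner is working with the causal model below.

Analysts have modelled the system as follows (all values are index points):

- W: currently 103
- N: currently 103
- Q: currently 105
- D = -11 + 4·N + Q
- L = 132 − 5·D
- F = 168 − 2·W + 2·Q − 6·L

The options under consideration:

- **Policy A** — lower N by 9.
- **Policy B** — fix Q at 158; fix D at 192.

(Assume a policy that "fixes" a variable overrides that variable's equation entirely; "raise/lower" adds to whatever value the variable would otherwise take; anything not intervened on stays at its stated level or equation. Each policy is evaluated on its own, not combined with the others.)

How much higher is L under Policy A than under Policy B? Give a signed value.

Policy A (N − 9):
  N = 103 − 9 = 94
  Q = 105
  D = -11 + 4·94 + 105 = 470
  L = 132 − 5·470 = -2218
Policy B (Q := 158, D := 192):
  N = 103
  Q = 158
  D = 192
  L = 132 − 5·192 = -828
L: -2218 − (-828) = -1390

-1390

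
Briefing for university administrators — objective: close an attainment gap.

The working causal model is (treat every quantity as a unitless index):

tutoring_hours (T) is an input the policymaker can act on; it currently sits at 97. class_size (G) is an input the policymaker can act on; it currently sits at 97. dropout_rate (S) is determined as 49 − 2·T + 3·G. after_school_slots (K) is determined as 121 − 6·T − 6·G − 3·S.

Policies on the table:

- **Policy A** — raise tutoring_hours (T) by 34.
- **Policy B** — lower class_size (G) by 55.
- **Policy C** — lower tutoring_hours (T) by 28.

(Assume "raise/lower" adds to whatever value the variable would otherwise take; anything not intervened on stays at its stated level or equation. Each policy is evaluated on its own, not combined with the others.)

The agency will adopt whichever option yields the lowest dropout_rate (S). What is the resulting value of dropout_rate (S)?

-19

Policy A (T + 34):
  T = 97 + 34 = 131
  G = 97
  S = 49 − 2·131 + 3·97 = 78
Policy B (G − 55):
  T = 97
  G = 97 − 55 = 42
  S = 49 − 2·97 + 3·42 = -19
Policy C (T − 28):
  T = 97 − 28 = 69
  G = 97
  S = 49 − 2·69 + 3·97 = 202
Comparing — Policy A: S=78, Policy B: S=-19, Policy C: S=202. Lowest is -19 (Policy B).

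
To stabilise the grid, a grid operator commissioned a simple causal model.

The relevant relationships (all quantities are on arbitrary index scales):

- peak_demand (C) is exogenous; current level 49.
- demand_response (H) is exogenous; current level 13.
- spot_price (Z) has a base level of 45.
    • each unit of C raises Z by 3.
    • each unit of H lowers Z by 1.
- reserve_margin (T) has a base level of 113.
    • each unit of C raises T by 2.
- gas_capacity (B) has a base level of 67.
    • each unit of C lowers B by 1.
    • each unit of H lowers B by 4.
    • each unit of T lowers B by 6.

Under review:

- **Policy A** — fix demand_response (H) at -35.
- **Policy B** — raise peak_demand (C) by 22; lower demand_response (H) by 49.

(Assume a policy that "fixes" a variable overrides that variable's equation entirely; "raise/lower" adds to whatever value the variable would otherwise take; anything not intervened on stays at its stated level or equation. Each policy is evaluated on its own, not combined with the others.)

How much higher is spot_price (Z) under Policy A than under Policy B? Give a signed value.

-67

Policy A (H := -35):
  C = 49
  H = -35
  Z = 45 + 3·49 − (-35) = 227
Policy B (C + 22, H − 49):
  C = 49 + 22 = 71
  H = 13 − 49 = -36
  Z = 45 + 3·71 − (-36) = 294
Z: 227 − 294 = -67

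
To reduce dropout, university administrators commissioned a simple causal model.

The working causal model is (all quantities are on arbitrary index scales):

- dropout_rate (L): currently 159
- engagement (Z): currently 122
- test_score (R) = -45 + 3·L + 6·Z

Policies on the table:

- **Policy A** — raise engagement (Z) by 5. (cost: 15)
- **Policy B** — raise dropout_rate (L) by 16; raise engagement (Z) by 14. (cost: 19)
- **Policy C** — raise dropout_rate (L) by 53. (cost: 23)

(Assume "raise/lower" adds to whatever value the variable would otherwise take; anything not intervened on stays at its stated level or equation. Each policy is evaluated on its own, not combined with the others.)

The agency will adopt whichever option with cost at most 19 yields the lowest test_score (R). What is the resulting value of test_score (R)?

1194

Policy A (Z + 5):
  L = 159
  Z = 122 + 5 = 127
  R = -45 + 3·159 + 6·127 = 1194
Policy B (L + 16, Z + 14):
  L = 159 + 16 = 175
  Z = 122 + 14 = 136
  R = -45 + 3·175 + 6·136 = 1296
Comparing — Policy A: R=1194, Policy B: R=1296. Lowest is 1194 (Policy A).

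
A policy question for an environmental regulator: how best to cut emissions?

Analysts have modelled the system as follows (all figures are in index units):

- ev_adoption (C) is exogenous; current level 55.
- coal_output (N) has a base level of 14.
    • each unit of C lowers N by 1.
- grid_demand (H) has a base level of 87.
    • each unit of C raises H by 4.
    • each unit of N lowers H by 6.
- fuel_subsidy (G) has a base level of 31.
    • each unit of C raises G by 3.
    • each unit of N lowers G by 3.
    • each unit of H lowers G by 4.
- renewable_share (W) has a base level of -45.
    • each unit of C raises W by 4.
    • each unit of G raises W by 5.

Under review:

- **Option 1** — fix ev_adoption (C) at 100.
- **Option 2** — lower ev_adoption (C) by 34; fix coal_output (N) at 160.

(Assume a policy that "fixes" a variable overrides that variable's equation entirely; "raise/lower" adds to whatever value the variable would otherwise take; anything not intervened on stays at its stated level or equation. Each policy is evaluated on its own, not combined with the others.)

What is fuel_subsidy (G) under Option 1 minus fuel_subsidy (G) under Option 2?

-6193

Option 1 (C := 100):
  C = 100
  N = 14 − 100 = -86
  H = 87 + 4·100 − 6·(-86) = 1003
  G = 31 + 3·100 − 3·(-86) − 4·1003 = -3423
Option 2 (C − 34, N := 160):
  C = 55 − 34 = 21
  N = 160
  H = 87 + 4·21 − 6·160 = -789
  G = 31 + 3·21 − 3·160 − 4·(-789) = 2770
G: -3423 − 2770 = -6193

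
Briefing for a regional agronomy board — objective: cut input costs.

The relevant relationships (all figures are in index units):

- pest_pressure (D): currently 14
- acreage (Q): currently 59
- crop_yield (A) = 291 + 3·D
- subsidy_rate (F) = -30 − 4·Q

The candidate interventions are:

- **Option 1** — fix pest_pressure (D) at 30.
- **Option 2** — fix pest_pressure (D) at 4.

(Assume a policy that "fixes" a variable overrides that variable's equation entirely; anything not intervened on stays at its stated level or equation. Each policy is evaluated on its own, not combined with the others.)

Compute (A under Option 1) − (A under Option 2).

Option 1 (D := 30):
  D = 30
  A = 291 + 3·30 = 381
Option 2 (D := 4):
  D = 4
  A = 291 + 3·4 = 303
A: 381 − 303 = 78

78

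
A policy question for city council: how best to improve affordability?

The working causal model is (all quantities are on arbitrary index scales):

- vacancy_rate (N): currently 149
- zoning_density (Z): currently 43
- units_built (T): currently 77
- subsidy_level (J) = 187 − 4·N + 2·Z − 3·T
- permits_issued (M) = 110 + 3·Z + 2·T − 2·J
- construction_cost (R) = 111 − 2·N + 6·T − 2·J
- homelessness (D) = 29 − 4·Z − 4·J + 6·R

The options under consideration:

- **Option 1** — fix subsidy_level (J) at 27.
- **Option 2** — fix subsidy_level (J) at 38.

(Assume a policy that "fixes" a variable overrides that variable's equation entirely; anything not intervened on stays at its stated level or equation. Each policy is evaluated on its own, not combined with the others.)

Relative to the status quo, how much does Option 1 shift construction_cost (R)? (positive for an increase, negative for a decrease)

-1162

Baseline:
  N = 149
  Z = 43
  T = 77
  J = 187 − 4·149 + 2·43 − 3·77 = -554
  R = 111 − 2·149 + 6·77 − 2·(-554) = 1383
Option 1 (J := 27):
  N = 149
  Z = 43
  T = 77
  J = 27
  R = 111 − 2·149 + 6·77 − 2·27 = 221
Change in R: 221 − 1383 = -1162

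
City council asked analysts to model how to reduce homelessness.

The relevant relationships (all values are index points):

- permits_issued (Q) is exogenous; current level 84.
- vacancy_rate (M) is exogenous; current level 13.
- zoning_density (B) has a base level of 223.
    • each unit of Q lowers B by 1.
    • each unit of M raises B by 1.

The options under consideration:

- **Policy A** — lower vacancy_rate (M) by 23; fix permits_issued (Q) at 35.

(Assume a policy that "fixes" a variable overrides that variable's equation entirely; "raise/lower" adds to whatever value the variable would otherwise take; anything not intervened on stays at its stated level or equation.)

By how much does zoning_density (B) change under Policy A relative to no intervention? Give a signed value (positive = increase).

26

Baseline:
  Q = 84
  M = 13
  B = 223 − 84 + 13 = 152
Policy A (M − 23, Q := 35):
  Q = 35
  M = 13 − 23 = -10
  B = 223 − 35 + (-10) = 178
Change in B: 178 − 152 = 26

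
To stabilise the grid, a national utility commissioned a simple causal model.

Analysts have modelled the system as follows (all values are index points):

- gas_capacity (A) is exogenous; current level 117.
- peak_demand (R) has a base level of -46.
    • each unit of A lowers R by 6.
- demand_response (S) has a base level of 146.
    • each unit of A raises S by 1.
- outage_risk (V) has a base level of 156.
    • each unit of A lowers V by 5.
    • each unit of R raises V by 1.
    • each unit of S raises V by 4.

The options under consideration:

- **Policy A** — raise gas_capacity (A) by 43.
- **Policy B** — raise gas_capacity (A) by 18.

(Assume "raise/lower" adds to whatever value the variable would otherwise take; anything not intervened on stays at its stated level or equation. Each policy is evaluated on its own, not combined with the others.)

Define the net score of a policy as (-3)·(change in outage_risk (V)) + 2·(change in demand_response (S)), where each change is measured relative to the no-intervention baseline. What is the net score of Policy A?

Baseline:
  A = 117
  R = -46 − 6·117 = -748
  S = 146 + 117 = 263
  V = 156 − 5·117 + (-748) + 4·263 = -125
Policy A (A + 43):
  A = 117 + 43 = 160
  R = -46 − 6·160 = -1006
  S = 146 + 160 = 306
  V = 156 − 5·160 + (-1006) + 4·306 = -426
ΔV = -426 − (-125) = -301; ΔS = 306 − 263 = 43
Score = (-3)·(-301) + 2·43 = 989

989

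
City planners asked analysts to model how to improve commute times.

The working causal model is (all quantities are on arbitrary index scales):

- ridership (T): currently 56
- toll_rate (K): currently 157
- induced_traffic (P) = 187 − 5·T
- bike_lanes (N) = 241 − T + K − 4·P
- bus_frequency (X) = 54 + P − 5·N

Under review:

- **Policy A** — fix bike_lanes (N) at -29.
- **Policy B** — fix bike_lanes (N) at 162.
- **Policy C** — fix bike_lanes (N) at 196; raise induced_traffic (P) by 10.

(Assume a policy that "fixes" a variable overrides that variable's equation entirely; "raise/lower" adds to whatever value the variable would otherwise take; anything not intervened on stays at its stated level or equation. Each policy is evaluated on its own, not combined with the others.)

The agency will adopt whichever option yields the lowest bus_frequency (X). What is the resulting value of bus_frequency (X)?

Policy A (N := -29):
  T = 56
  K = 157
  P = 187 − 5·56 = -93
  N = -29
  X = 54 + (-93) − 5·(-29) = 106
Policy B (N := 162):
  T = 56
  K = 157
  P = 187 − 5·56 = -93
  N = 162
  X = 54 + (-93) − 5·162 = -849
Policy C (N := 196, P + 10):
  T = 56
  K = 157
  P = 187 − 5·56 (+10 from intervention) = -83
  N = 196
  X = 54 + (-83) − 5·196 = -1009
Comparing — Policy A: X=106, Policy B: X=-849, Policy C: X=-1009. Lowest is -1009 (Policy C).

-1009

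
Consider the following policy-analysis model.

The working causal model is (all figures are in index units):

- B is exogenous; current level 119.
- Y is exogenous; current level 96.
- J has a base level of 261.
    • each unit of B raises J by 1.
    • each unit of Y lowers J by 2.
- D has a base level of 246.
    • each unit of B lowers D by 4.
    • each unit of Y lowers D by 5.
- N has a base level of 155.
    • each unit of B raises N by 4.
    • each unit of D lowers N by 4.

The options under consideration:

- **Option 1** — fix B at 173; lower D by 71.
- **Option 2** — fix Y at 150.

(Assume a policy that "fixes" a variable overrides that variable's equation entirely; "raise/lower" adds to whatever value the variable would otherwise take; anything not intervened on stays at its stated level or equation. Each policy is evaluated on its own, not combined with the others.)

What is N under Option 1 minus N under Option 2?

Option 1 (B := 173, D − 71):
  B = 173
  Y = 96
  D = 246 − 4·173 − 5·96 (−71 from intervention) = -997
  N = 155 + 4·173 − 4·(-997) = 4835
Option 2 (Y := 150):
  B = 119
  Y = 150
  D = 246 − 4·119 − 5·150 = -980
  N = 155 + 4·119 − 4·(-980) = 4551
N: 4835 − 4551 = 284

284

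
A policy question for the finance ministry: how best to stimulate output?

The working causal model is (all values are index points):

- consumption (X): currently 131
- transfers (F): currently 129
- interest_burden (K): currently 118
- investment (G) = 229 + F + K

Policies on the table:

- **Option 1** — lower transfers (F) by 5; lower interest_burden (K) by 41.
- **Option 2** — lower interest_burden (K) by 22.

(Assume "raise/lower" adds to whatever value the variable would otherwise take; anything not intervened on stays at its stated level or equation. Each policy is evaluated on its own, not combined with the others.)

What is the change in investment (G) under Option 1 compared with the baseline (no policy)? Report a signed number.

-46

Baseline:
  F = 129
  K = 118
  G = 229 + 129 + 118 = 476
Option 1 (F − 5, K − 41):
  F = 129 − 5 = 124
  K = 118 − 41 = 77
  G = 229 + 124 + 77 = 430
Change in G: 430 − 476 = -46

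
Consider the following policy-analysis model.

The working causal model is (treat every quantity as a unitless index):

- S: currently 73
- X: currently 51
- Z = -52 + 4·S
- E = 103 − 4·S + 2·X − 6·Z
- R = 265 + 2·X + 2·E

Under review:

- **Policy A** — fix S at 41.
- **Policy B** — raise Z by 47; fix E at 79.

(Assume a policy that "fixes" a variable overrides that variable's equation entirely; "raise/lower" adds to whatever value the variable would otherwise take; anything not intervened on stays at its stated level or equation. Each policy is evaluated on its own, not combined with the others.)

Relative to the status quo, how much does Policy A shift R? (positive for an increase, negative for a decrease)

1792

Baseline:
  S = 73
  X = 51
  Z = -52 + 4·73 = 240
  E = 103 − 4·73 + 2·51 − 6·240 = -1527
  R = 265 + 2·51 + 2·(-1527) = -2687
Policy A (S := 41):
  S = 41
  X = 51
  Z = -52 + 4·41 = 112
  E = 103 − 4·41 + 2·51 − 6·112 = -631
  R = 265 + 2·51 + 2·(-631) = -895
Change in R: -895 − (-2687) = 1792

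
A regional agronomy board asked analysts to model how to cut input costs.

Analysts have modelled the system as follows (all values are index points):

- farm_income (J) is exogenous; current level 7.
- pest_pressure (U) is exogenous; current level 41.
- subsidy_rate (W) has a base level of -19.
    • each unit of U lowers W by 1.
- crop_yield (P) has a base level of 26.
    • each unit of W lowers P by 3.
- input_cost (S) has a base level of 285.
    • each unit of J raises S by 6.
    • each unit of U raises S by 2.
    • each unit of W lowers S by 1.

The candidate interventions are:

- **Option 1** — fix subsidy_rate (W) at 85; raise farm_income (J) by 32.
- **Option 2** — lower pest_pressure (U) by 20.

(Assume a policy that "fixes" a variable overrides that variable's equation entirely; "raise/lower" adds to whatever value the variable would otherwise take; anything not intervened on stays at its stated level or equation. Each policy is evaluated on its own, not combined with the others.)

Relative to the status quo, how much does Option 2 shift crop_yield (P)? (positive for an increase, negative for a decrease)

Baseline:
  U = 41
  W = -19 − 41 = -60
  P = 26 − 3·(-60) = 206
Option 2 (U − 20):
  U = 41 − 20 = 21
  W = -19 − 21 = -40
  P = 26 − 3·(-40) = 146
Change in P: 146 − 206 = -60

-60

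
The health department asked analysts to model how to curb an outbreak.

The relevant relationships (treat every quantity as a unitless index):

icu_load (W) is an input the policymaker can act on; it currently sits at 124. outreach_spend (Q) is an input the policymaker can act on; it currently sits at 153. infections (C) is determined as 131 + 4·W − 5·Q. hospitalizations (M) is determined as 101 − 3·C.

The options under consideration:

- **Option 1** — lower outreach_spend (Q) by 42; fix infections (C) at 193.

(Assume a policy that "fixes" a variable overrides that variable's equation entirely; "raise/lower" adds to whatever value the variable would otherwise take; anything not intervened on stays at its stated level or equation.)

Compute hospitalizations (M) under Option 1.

-478

Option 1 (Q − 42, C := 193):
  W = 124
  Q = 153 − 42 = 111
  C = 193
  M = 101 − 3·193 = -478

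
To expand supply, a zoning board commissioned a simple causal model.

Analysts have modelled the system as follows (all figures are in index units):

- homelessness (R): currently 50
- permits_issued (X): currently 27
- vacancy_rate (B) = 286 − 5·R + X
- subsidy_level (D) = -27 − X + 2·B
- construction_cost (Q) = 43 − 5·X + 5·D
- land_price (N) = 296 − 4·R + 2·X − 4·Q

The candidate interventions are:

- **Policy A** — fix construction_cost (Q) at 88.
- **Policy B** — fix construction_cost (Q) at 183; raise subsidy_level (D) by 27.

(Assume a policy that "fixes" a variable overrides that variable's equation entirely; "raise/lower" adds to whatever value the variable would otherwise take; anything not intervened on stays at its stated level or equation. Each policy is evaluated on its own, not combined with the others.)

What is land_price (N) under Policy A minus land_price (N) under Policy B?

Policy A (Q := 88):
  R = 50
  X = 27
  B = 286 − 5·50 + 27 = 63
  D = -27 − 27 + 2·63 = 72
  Q = 88
  N = 296 − 4·50 + 2·27 − 4·88 = -202
Policy B (Q := 183, D + 27):
  R = 50
  X = 27
  B = 286 − 5·50 + 27 = 63
  D = -27 − 27 + 2·63 (+27 from intervention) = 99
  Q = 183
  N = 296 − 4·50 + 2·27 − 4·183 = -582
N: -202 − (-582) = 380

380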